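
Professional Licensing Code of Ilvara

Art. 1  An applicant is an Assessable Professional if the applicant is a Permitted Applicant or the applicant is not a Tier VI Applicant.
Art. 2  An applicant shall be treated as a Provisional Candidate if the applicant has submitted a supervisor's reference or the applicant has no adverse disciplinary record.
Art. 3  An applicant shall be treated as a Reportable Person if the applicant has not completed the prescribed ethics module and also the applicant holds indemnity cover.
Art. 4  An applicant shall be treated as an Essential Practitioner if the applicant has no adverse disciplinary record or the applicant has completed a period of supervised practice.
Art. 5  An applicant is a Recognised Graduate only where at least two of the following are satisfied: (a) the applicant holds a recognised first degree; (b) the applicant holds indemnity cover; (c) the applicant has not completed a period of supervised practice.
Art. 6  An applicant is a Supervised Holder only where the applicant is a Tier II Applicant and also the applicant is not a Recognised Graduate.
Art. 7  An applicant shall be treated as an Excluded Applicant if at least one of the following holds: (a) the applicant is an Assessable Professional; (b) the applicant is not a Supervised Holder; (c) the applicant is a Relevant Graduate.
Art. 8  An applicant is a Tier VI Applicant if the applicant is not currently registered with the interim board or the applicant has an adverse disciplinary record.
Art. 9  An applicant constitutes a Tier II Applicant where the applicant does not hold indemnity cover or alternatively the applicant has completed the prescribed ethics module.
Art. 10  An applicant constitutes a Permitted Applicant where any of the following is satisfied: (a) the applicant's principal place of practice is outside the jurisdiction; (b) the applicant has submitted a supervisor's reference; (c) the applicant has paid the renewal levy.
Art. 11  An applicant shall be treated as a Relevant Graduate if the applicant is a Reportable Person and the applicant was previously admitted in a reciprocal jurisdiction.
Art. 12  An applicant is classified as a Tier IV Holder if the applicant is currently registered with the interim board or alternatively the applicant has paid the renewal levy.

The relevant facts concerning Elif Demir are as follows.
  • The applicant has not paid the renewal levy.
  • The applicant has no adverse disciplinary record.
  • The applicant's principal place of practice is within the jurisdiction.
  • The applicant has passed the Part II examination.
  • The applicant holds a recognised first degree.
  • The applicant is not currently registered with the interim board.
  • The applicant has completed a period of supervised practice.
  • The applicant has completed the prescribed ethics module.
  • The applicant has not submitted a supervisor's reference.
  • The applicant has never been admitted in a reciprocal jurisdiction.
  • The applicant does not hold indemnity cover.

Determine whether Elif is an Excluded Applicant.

No

article 10 — Permitted Applicant: [the applicant's principal place of practice is outside the jurisdiction? no] OR [the applicant has submitted a supervisor's reference? no] OR [the applicant has paid the renewal levy? no] → not satisfied.
article 8 — Tier VI Applicant: [the applicant is not currently registered with the interim board? yes] OR [the applicant has an adverse disciplinary record? no] → satisfied.
article 1 — Assessable Professional: [Permitted Applicant (article 10)? no] OR [not a Tier VI Applicant (article 8)? no] → not satisfied.
article 9 — Tier II Applicant: [the applicant does not hold indemnity cover? yes] OR [the applicant has completed the prescribed ethics module? yes] → satisfied.
article 5 — Recognised Graduate: the applicant holds a recognised first degree? yes; the applicant holds indemnity cover? no; the applicant has not completed a period of supervised practice? no — 1 of 3 hold (need ≥2) → not satisfied.
article 6 — Supervised Holder: [Tier II Applicant (article 9)? yes] AND [not a Recognised Graduate (article 5)? yes] → satisfied.
article 3 — Reportable Person: [the applicant has not completed the prescribed ethics module? no] AND [the applicant holds indemnity cover? no] → not satisfied.
article 11 — Relevant Graduate: [Reportable Person (article 3)? no] AND [the applicant was previously admitted in a reciprocal jurisdiction? no] → not satisfied.
article 7 — Excluded Applicant: [Assessable Professional (article 1)? no] OR [not a Supervised Holder (article 6)? no] OR [Relevant Graduate (article 11)? no] → not satisfied.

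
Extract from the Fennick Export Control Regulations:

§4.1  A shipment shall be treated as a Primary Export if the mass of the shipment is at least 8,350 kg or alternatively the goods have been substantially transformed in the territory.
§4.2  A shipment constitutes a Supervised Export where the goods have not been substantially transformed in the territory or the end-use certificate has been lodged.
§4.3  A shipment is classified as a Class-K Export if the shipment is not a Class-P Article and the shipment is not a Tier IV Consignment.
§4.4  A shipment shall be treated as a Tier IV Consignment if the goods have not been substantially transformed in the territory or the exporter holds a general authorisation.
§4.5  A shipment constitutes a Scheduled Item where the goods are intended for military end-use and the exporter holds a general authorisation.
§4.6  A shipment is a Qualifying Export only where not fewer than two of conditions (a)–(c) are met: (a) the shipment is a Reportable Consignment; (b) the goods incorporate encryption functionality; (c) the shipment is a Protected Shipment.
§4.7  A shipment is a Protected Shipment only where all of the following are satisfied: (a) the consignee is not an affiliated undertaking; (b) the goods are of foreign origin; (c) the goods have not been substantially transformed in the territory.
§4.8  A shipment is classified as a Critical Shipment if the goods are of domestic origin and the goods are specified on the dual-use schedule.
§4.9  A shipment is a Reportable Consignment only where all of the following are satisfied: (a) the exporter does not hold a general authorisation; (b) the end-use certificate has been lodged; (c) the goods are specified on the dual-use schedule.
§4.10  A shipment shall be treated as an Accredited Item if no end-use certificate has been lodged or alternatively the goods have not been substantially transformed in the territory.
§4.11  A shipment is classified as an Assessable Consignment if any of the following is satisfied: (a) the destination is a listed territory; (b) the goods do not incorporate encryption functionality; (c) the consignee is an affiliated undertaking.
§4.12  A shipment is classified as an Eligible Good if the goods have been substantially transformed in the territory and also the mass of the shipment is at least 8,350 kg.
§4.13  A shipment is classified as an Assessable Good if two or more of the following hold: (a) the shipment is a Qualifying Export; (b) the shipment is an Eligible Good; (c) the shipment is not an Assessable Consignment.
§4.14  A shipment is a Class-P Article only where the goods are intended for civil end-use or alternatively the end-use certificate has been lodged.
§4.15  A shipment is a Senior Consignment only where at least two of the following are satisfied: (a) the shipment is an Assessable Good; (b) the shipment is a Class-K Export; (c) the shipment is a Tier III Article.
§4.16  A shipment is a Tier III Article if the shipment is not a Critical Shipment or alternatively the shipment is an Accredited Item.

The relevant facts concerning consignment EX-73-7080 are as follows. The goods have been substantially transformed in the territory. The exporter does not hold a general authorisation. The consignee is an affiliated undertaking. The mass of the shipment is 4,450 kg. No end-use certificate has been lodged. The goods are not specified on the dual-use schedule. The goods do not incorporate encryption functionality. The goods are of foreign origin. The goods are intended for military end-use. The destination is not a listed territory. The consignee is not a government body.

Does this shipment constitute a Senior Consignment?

Under §4.9: the exporter does not hold a general authorisation? yes; and the end-use certificate has been lodged? no; and the goods are specified on the dual-use schedule? no. So the shipment is not a Reportable Consignment.
Under §4.7: the consignee is not an affiliated undertaking? no; and the goods are of foreign origin? yes; and the goods have not been substantially transformed in the territory? no. So the shipment is not a Protected Shipment.
Under §4.6: Reportable Consignment (§4.9)? no; the goods incorporate encryption functionality? no; Protected Shipment (§4.7)? no — 0 of 3 hold (need ≥2) → not satisfied.
Under §4.12: the goods have been substantially transformed in the territory? yes; and mass of the shipment: 4,450 kg ≥ 8,350 kg? no. So the shipment is not an Eligible Good.
Under §4.11: the destination is a listed territory? no; or the goods do not incorporate encryption functionality? yes; or the consignee is an affiliated undertaking? yes. So the shipment is an Assessable Consignment.
Under §4.13: Qualifying Export (§4.6)? no; Eligible Good (§4.12)? no; not an Assessable Consignment (§4.11)? no — 0 of 3 hold (need ≥2) → not satisfied.
Under §4.14: the goods are intended for civil end-use? no; or the end-use certificate has been lodged? no. So the shipment is not a Class-P Article.
Under §4.4: the goods have not been substantially transformed in the territory? no; or the exporter holds a general authorisation? no. So the shipment is not a Tier IV Consignment.
Under §4.3: not a Class-P Article (§4.14)? yes; and not a Tier IV Consignment (§4.4)? yes. So the shipment is a Class-K Export.
Under §4.8: the goods are of domestic origin? no; and the goods are specified on the dual-use schedule? no. So the shipment is not a Critical Shipment.
Under §4.10: no end-use certificate has been lodged? yes; or the goods have not been substantially transformed in the territory? no. So the shipment is an Accredited Item.
Under §4.16: not a Critical Shipment (§4.8)? yes; or Accredited Item (§4.10)? yes. So the shipment is a Tier III Article.
Under §4.15: Assessable Good (§4.13)? no; Class-K Export (§4.3)? yes; Tier III Article (§4.16)? yes — 2 of 3 hold (need ≥2) → satisfied.

Yes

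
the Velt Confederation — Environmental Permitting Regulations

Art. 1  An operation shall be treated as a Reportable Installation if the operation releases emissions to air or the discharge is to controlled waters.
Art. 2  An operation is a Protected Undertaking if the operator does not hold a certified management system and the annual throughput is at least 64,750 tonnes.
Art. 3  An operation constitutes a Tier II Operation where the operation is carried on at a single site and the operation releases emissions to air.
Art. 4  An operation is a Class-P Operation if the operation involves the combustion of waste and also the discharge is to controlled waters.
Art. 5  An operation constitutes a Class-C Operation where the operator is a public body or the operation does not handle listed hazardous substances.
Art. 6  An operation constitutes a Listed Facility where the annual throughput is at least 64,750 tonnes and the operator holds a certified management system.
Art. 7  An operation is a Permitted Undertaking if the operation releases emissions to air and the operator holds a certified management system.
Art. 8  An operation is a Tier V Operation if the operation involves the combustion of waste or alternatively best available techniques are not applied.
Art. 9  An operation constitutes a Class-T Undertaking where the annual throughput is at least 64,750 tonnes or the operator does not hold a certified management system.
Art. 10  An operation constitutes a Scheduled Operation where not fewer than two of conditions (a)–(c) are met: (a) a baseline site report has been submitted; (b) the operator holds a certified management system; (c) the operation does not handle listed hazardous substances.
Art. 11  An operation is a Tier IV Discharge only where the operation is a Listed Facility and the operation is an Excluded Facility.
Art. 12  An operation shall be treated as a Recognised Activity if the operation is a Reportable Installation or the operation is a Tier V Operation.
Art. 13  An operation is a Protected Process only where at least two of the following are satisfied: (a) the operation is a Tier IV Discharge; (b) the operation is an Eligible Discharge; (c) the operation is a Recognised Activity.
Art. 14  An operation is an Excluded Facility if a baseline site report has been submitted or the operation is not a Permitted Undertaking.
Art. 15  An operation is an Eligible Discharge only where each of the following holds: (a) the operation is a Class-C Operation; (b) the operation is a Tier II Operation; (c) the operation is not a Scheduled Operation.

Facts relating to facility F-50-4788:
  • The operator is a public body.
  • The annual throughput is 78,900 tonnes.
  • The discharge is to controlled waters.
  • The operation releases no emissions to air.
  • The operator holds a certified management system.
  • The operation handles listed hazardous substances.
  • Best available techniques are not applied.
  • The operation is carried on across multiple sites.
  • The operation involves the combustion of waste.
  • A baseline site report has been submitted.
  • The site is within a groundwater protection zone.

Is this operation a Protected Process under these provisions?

article 6 — Listed Facility: [annual throughput: 78,900 tonnes ≥ 64,750 tonnes? yes] AND [the operator holds a certified management system? yes] → satisfied.
article 7 — Permitted Undertaking: [the operation releases emissions to air? no] AND [the operator holds a certified management system? yes] → not satisfied.
article 14 — Excluded Facility: [a baseline site report has been submitted? yes] OR [not a Permitted Undertaking (article 7)? yes] → satisfied.
article 11 — Tier IV Discharge: [Listed Facility (article 6)? yes] AND [Excluded Facility (article 14)? yes] → satisfied.
article 5 — Class-C Operation: [the operator is a public body? yes] OR [the operation does not handle listed hazardous substances? no] → satisfied.
article 3 — Tier II Operation: [the operation is carried on at a single site? no] AND [the operation releases emissions to air? no] → not satisfied.
article 10 — Scheduled Operation: a baseline site report has been submitted? yes; the operator holds a certified management system? yes; the operation does not handle listed hazardous substances? no — 2 of 3 hold (need ≥2) → satisfied.
article 15 — Eligible Discharge: [Class-C Operation (article 5)? yes] AND [Tier II Operation (article 3)? no] AND [not a Scheduled Operation (article 10)? no] → not satisfied.
article 1 — Reportable Installation: [the operation releases emissions to air? no] OR [the discharge is to controlled waters? yes] → satisfied.
article 8 — Tier V Operation: [the operation involves the combustion of waste? yes] OR [best available techniques are not applied? yes] → satisfied.
article 12 — Recognised Activity: [Reportable Installation (article 1)? yes] OR [Tier V Operation (article 8)? yes] → satisfied.
article 13 — Protected Process: Tier IV Discharge (article 11)? yes; Eligible Discharge (article 15)? no; Recognised Activity (article 12)? yes — 2 of 3 hold (need ≥2) → satisfied.

Yes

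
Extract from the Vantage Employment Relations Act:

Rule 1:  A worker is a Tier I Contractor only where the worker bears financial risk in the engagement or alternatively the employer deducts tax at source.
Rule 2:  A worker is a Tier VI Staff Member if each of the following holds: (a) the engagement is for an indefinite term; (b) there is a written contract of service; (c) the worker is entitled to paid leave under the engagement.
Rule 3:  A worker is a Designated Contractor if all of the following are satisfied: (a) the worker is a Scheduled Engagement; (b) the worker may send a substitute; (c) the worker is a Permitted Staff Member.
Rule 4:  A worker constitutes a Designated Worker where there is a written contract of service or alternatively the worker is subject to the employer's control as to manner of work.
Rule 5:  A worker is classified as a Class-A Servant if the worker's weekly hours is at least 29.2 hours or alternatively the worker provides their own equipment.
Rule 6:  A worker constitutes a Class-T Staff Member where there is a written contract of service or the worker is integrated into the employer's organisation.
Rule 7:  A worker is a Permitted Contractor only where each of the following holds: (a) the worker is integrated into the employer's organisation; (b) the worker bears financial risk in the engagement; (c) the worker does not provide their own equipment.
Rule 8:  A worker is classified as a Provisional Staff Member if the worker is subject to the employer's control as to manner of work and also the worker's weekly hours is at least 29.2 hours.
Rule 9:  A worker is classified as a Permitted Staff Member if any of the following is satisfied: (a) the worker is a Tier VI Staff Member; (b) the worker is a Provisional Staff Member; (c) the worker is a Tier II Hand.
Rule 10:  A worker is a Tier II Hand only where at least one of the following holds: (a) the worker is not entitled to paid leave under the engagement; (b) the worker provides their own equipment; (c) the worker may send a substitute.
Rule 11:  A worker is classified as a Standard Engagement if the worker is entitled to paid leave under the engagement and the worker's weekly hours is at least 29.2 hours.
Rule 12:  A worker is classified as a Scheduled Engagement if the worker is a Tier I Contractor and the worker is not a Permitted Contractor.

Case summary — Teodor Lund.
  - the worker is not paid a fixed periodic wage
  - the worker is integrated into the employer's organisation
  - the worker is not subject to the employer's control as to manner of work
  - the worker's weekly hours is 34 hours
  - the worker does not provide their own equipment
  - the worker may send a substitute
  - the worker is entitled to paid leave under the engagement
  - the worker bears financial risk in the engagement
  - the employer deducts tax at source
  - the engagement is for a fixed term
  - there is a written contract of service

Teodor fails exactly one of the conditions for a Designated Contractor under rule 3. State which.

rule 1 — Tier I Contractor: [the worker bears financial risk in the engagement? yes] OR [the employer deducts tax at source? yes] → satisfied.
rule 7 — Permitted Contractor: [the worker is integrated into the employer's organisation? yes] AND [the worker bears financial risk in the engagement? yes] AND [the worker does not provide their own equipment? yes] → satisfied.
rule 12 — Scheduled Engagement: [Tier I Contractor (rule 1)? yes] AND [not a Permitted Contractor (rule 7)? no] → not satisfied.
rule 2 — Tier VI Staff Member: [the engagement is for an indefinite term? no] AND [there is a written contract of service? yes] AND [the worker is entitled to paid leave under the engagement? yes] → not satisfied.
rule 8 — Provisional Staff Member: [the worker is subject to the employer's control as to manner of work? no] AND [worker's weekly hours: 34 hours ≥ 29.2 hours? yes] → not satisfied.
rule 10 — Tier II Hand: [the worker is not entitled to paid leave under the engagement? no] OR [the worker provides their own equipment? no] OR [the worker may send a substitute? yes] → satisfied.
rule 9 — Permitted Staff Member: [Tier VI Staff Member (rule 2)? no] OR [Provisional Staff Member (rule 8)? no] OR [Tier II Hand (rule 10)? yes] → satisfied.
rule 3 — Designated Contractor: [Scheduled Engagement (rule 12)? no] AND [the worker may send a substitute? yes] AND [Permitted Staff Member (rule 9)? yes] → not satisfied.

Scheduled Engagement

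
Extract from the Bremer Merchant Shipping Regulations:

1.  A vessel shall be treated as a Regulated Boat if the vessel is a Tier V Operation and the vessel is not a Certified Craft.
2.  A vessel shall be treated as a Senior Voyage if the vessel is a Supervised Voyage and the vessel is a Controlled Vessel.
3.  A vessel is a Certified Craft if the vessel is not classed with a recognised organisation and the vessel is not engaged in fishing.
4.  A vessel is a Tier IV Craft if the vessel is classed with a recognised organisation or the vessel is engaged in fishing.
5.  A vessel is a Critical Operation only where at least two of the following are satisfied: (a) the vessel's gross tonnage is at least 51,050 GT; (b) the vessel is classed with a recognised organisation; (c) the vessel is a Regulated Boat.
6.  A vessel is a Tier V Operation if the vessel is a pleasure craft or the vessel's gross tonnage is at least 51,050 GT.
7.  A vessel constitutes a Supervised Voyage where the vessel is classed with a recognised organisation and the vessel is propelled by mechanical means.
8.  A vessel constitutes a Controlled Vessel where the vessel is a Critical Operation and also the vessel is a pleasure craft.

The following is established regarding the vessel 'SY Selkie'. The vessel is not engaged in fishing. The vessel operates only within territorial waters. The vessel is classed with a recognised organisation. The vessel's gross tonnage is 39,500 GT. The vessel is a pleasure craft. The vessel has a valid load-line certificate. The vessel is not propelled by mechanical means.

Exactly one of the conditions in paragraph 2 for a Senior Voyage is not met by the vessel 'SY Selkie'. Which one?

Supervised Voyage

paragraph 7 — Supervised Voyage: [the vessel is classed with a recognised organisation? yes] AND [the vessel is propelled by mechanical means? no] → not satisfied.
paragraph 6 — Tier V Operation: [the vessel is a pleasure craft? yes] OR [vessel's gross tonnage: 39,500 GT ≥ 51,050 GT? no] → satisfied.
paragraph 3 — Certified Craft: [the vessel is not classed with a recognised organisation? no] AND [the vessel is not engaged in fishing? yes] → not satisfied.
paragraph 1 — Regulated Boat: [Tier V Operation (paragraph 6)? yes] AND [not a Certified Craft (paragraph 3)? yes] → satisfied.
paragraph 5 — Critical Operation: vessel's gross tonnage: 39,500 GT ≥ 51,050 GT? no; the vessel is classed with a recognised organisation? yes; Regulated Boat (paragraph 1)? yes — 2 of 3 hold (need ≥2) → satisfied.
paragraph 8 — Controlled Vessel: [Critical Operation (paragraph 5)? yes] AND [the vessel is a pleasure craft? yes] → satisfied.
paragraph 2 — Senior Voyage: [Supervised Voyage (paragraph 7)? no] AND [Controlled Vessel (paragraph 8)? yes] → not satisfied.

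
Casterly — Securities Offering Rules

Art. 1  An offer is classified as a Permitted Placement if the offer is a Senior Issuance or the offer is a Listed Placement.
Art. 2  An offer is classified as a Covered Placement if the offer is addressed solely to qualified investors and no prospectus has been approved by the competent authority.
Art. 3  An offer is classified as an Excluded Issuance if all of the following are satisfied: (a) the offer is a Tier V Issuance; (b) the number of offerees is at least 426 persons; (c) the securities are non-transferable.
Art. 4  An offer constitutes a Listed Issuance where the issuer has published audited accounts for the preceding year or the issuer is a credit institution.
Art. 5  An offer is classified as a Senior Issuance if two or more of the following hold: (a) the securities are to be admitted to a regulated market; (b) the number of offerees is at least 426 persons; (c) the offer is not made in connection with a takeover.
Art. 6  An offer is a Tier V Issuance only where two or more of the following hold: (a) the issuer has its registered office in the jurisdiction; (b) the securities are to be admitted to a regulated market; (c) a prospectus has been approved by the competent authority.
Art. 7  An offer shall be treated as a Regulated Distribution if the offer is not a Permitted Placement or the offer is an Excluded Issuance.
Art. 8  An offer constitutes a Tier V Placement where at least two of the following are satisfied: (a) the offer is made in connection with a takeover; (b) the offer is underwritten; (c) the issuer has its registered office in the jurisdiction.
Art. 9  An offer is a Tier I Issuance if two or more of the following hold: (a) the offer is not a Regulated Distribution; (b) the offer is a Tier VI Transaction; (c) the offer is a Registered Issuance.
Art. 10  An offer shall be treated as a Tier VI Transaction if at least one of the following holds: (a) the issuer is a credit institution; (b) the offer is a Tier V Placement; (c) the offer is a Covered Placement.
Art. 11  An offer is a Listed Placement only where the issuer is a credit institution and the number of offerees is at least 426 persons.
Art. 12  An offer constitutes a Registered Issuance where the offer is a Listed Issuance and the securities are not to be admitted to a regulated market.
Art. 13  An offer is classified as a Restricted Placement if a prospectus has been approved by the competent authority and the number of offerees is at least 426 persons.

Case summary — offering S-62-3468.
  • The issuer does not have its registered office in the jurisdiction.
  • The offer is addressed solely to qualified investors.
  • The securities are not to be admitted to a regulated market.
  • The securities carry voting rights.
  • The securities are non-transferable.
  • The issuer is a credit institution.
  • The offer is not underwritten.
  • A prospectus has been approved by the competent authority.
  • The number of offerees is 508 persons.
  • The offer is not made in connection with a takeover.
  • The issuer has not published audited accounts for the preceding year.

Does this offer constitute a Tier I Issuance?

Yes

Under article 5: the securities are to be admitted to a regulated market? no; number of offerees: 508 persons ≥ 426 persons? yes; the offer is not made in connection with a takeover? yes — 2 of 3 hold (need ≥2) → satisfied.
Under article 11: the issuer is a credit institution? yes; and number of offerees: 508 persons ≥ 426 persons? yes. So the offer is a Listed Placement.
Under article 1: Senior Issuance (article 5)? yes; or Listed Placement (article 11)? yes. So the offer is a Permitted Placement.
Under article 6: the issuer has its registered office in the jurisdiction? no; the securities are to be admitted to a regulated market? no; a prospectus has been approved by the competent authority? yes — 1 of 3 hold (need ≥2) → not satisfied.
Under article 3: Tier V Issuance (article 6)? no; and number of offerees: 508 persons ≥ 426 persons? yes; and the securities are non-transferable? yes. So the offer is not an Excluded Issuance.
Under article 7: not a Permitted Placement (article 1)? no; or Excluded Issuance (article 3)? no. So the offer is not a Regulated Distribution.
Under article 8: the offer is made in connection with a takeover? no; the offer is underwritten? no; the issuer has its registered office in the jurisdiction? no — 0 of 3 hold (need ≥2) → not satisfied.
Under article 2: the offer is addressed solely to qualified investors? yes; and no prospectus has been approved by the competent authority? no. So the offer is not a Covered Placement.
Under article 10: the issuer is a credit institution? yes; or Tier V Placement (article 8)? no; or Covered Placement (article 2)? no. So the offer is a Tier VI Transaction.
Under article 4: the issuer has published audited accounts for the preceding year? no; or the issuer is a credit institution? yes. So the offer is a Listed Issuance.
Under article 12: Listed Issuance (article 4)? yes; and the securities are not to be admitted to a regulated market? yes. So the offer is a Registered Issuance.
Under article 9: not a Regulated Distribution (article 7)? yes; Tier VI Transaction (article 10)? yes; Registered Issuance (article 12)? yes — 3 of 3 hold (need ≥2) → satisfied.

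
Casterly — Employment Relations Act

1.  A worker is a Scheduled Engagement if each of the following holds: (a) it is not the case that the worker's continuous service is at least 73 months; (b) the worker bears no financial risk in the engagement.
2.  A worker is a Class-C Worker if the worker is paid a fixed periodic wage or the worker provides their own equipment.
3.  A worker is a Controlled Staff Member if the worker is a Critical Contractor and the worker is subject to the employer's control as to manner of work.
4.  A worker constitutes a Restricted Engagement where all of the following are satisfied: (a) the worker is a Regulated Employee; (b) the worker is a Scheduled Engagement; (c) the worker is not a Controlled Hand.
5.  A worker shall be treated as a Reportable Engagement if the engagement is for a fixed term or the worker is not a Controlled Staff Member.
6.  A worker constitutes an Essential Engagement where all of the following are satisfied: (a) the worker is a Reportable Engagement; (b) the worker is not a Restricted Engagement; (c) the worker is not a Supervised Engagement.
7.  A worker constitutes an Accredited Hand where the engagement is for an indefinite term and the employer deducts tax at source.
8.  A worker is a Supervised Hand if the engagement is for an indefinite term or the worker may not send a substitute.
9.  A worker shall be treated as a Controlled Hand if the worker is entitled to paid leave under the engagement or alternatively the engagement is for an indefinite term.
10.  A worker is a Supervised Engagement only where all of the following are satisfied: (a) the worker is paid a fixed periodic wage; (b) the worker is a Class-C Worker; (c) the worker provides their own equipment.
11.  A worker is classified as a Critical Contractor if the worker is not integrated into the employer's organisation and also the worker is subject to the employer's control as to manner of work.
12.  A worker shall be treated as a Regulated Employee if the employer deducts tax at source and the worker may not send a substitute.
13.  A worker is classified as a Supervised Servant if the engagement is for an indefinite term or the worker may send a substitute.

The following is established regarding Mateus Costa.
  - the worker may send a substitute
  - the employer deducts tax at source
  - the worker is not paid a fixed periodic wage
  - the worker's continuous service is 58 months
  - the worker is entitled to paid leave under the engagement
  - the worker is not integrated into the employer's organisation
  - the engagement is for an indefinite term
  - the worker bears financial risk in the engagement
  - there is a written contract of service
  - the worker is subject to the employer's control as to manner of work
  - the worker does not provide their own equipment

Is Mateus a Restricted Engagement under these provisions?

paragraph 12 — Regulated Employee: [the employer deducts tax at source? yes] AND [the worker may not send a substitute? no] → not satisfied.
paragraph 1 — Scheduled Engagement: [worker's continuous service: 58 months ≥ 73 months? no, so negated condition yes] AND [the worker bears no financial risk in the engagement? no] → not satisfied.
paragraph 9 — Controlled Hand: [the worker is entitled to paid leave under the engagement? yes] OR [the engagement is for an indefinite term? yes] → satisfied.
paragraph 4 — Restricted Engagement: [Regulated Employee (paragraph 12)? no] AND [Scheduled Engagement (paragraph 1)? no] AND [not a Controlled Hand (paragraph 9)? no] → not satisfied.

No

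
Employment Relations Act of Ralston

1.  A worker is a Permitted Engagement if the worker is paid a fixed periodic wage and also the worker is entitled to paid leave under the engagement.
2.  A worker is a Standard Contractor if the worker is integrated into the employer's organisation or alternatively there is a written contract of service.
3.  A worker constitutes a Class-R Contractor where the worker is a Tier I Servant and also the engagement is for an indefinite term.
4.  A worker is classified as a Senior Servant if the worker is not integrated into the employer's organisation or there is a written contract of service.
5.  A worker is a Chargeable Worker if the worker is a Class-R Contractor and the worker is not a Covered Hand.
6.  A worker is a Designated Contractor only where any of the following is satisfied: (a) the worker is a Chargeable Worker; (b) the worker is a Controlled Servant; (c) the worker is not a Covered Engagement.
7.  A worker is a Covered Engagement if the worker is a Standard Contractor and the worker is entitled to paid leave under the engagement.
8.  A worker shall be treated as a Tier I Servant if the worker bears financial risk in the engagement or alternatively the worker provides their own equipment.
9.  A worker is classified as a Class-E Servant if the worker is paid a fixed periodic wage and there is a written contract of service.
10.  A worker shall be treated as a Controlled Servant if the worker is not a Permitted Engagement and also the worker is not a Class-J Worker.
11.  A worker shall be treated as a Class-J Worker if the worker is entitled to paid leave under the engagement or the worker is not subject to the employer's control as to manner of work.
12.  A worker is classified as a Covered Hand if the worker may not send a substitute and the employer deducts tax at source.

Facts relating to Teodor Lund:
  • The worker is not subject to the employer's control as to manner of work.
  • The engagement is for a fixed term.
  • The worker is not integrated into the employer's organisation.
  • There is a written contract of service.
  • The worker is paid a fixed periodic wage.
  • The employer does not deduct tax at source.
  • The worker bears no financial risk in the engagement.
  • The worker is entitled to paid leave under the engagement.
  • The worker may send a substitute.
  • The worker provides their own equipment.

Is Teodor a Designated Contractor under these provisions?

paragraph 8 — Tier I Servant: [the worker bears financial risk in the engagement? no] OR [the worker provides their own equipment? yes] → satisfied.
paragraph 3 — Class-R Contractor: [Tier I Servant (paragraph 8)? yes] AND [the engagement is for an indefinite term? no] → not satisfied.
paragraph 12 — Covered Hand: [the worker may not send a substitute? no] AND [the employer deducts tax at source? no] → not satisfied.
paragraph 5 — Chargeable Worker: [Class-R Contractor (paragraph 3)? no] AND [not a Covered Hand (paragraph 12)? yes] → not satisfied.
paragraph 1 — Permitted Engagement: [the worker is paid a fixed periodic wage? yes] AND [the worker is entitled to paid leave under the engagement? yes] → satisfied.
paragraph 11 — Class-J Worker: [the worker is entitled to paid leave under the engagement? yes] OR [the worker is not subject to the employer's control as to manner of work? yes] → satisfied.
paragraph 10 — Controlled Servant: [not a Permitted Engagement (paragraph 1)? no] AND [not a Class-J Worker (paragraph 11)? no] → not satisfied.
paragraph 2 — Standard Contractor: [the worker is integrated into the employer's organisation? no] OR [there is a written contract of service? yes] → satisfied.
paragraph 7 — Covered Engagement: [Standard Contractor (paragraph 2)? yes] AND [the worker is entitled to paid leave under the engagement? yes] → satisfied.
paragraph 6 — Designated Contractor: [Chargeable Worker (paragraph 5)? no] OR [Controlled Servant (paragraph 10)? no] OR [not a Covered Engagement (paragraph 7)? no] → not satisfied.

No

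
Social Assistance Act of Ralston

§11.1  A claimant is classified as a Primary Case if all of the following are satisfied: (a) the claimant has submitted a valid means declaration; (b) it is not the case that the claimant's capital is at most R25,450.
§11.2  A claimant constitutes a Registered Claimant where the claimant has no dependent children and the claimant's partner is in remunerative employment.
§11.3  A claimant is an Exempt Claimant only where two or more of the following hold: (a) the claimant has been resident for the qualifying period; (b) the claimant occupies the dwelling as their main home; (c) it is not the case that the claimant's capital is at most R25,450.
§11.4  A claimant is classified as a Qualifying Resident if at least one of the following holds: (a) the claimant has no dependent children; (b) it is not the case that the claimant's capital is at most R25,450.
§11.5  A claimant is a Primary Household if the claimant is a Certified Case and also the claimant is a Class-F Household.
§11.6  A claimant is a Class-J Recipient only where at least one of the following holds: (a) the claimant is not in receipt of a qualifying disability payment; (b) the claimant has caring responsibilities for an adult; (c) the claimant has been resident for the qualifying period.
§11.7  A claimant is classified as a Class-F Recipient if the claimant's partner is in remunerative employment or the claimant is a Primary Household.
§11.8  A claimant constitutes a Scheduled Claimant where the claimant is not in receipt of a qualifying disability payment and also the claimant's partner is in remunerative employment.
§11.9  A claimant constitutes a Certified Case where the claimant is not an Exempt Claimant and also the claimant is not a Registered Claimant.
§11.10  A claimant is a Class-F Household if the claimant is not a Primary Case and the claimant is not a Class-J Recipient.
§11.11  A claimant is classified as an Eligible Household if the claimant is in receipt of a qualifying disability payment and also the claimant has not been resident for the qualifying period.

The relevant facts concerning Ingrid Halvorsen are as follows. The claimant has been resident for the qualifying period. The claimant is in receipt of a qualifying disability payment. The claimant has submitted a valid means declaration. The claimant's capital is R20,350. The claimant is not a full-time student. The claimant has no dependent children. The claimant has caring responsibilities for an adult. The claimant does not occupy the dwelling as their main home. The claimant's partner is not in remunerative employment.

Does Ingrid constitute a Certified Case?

Under §11.3: the claimant has been resident for the qualifying period? yes; the claimant occupies the dwelling as their main home? no; claimant's capital: R20,350 ≤ R25,450? yes, so negated condition no — 1 of 3 hold (need ≥2) → not satisfied.
Under §11.2: the claimant has no dependent children? yes; and the claimant's partner is in remunerative employment? no. So the claimant is not a Registered Claimant.
Under §11.9: not an Exempt Claimant (§11.3)? yes; and not a Registered Claimant (§11.2)? yes. So the claimant is a Certified Case.

Yes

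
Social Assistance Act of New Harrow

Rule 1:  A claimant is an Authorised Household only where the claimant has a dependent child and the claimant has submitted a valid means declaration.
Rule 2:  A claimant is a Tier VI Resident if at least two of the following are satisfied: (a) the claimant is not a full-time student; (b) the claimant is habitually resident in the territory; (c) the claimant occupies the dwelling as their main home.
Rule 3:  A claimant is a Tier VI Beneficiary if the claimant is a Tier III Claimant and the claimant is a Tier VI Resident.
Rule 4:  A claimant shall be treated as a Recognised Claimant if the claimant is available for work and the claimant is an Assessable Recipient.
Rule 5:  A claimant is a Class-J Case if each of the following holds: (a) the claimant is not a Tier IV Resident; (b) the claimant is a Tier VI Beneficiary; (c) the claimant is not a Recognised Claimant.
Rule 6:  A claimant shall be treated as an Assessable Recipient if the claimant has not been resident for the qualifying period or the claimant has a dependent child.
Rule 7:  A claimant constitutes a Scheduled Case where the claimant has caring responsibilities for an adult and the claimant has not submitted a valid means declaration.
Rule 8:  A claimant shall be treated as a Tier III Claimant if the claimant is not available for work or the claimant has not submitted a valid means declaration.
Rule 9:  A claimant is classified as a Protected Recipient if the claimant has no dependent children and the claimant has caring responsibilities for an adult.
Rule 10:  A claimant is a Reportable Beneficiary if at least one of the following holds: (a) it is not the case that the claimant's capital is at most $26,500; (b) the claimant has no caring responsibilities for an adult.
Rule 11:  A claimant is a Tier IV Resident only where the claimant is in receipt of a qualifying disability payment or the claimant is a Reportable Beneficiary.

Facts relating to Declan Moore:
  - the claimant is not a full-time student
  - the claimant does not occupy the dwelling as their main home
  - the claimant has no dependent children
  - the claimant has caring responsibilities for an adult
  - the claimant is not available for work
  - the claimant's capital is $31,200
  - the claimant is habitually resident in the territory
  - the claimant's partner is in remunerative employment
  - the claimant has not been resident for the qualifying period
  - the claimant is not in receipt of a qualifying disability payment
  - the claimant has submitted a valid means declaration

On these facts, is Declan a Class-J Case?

rule 10 — Reportable Beneficiary: [claimant's capital: $31,200 ≤ $26,500? no, so negated condition yes] OR [the claimant has no caring responsibilities for an adult? no] → satisfied.
rule 11 — Tier IV Resident: [the claimant is in receipt of a qualifying disability payment? no] OR [Reportable Beneficiary (rule 10)? yes] → satisfied.
rule 8 — Tier III Claimant: [the claimant is not available for work? yes] OR [the claimant has not submitted a valid means declaration? no] → satisfied.
rule 2 — Tier VI Resident: the claimant is not a full-time student? yes; the claimant is habitually resident in the territory? yes; the claimant occupies the dwelling as their main home? no — 2 of 3 hold (need ≥2) → satisfied.
rule 3 — Tier VI Beneficiary: [Tier III Claimant (rule 8)? yes] AND [Tier VI Resident (rule 2)? yes] → satisfied.
rule 6 — Assessable Recipient: [the claimant has not been resident for the qualifying period? yes] OR [the claimant has a dependent child? no] → satisfied.
rule 4 — Recognised Claimant: [the claimant is available for work? no] AND [Assessable Recipient (rule 6)? yes] → not satisfied.
rule 5 — Class-J Case: [not a Tier IV Resident (rule 11)? no] AND [Tier VI Beneficiary (rule 3)? yes] AND [not a Recognised Claimant (rule 4)? yes] → not satisfied.

No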